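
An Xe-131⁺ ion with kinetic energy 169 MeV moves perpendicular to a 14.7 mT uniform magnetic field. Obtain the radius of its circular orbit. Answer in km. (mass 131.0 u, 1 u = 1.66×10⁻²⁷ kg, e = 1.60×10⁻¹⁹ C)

Convert the energy: K = 169 MeV = 2.70×10^-11 J.
v = √(2K/m) = √(2·2.70×10^-11/2.17×10^-25) = 1.58×10^7 m/s.
r = mv/(qB) = (2.17×10^-25)(1.58×10^7) / [(1×1.60×10^-19)(0.0147)] = 1460 m.

r ≈ 1.46 km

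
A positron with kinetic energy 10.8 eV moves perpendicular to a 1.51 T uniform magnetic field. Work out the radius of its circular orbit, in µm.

r ≈ 7.34 µm

Convert the energy: K = 10.8 eV = 1.73×10^-18 J.
v = √(2K/m) = √(2·1.73×10^-18/9.11×10^-31) = 1.95×10^6 m/s.
r = mv/(qB) = (9.11×10^-31)(1.95×10^6) / [(1×1.60×10^-19)(1.51)] = 7.34×10^-6 m.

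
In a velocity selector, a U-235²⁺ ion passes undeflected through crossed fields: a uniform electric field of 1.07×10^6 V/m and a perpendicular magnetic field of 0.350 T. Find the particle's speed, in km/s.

For zero net force, qE = qvB, so v = E/B.
v = (1.07×10^6) / (0.350) = 3.06×10^6 m/s.

v ≈ 3060 km/s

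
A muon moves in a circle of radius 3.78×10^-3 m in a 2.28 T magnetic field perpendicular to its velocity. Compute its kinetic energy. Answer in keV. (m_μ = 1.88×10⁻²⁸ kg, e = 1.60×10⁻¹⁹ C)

v = qBr/m = (1×1.60×10^-19)(2.28)(3.78×10^-3) / (1.88×10^-28) = 7.33×10^6 m/s.
K = ½mv² = 0.5·(1.88×10^-28)·(7.33×10^6)² = 5.06×10^-15 J = 31.6 keV.

K ≈ 31.6 keV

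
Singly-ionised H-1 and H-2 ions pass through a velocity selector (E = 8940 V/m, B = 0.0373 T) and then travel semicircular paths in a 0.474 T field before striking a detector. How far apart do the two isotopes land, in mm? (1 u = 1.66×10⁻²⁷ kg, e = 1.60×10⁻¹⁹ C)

Δd ≈ 10.5 mm

Both emerge at v = E/B₁ = 2.40×10^5 m/s.
r = mv/(qB₂), so r₁ = 5.246×10^-3 m and r₂ = 0.01049 m, giving Δr = 5.25×10^-3 m.
After a semicircle each ion lands a diameter 2r from the entry slit, so the separation is 2Δr = 0.0105 m.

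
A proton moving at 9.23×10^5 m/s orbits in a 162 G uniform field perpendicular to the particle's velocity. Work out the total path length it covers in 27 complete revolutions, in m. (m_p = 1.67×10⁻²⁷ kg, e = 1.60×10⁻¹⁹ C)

L ≈ 101 m

r = mv/(qB) = 0.595 m, so one revolution covers 2πr = 3.74 m.
In 27 revolutions: L = 27·2πr = 101 m.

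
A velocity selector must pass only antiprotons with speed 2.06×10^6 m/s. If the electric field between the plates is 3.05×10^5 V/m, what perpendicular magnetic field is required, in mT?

B ≈ 148 mT

qE = qvB ⇒ B = E/v = (3.05×10^5) / (2.06×10^6) = 0.148 T.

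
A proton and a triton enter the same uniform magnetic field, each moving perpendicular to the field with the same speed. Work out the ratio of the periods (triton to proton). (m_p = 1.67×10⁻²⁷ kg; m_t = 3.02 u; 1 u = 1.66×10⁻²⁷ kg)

T = 2πm/(qB) is independent of speed, so T₂/T₁ = (m₂/q₂)/(m₁/q₁).
T_{triton}/T_{proton} = (5.01×10^-27/1e) / (1.67×10^-27/1e) = 3.00.

ratio ≈ 3.00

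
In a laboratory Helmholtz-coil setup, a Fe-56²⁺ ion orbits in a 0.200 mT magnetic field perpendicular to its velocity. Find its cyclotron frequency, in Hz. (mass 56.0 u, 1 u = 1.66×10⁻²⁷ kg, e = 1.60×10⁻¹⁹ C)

f = qB/(2πm) = (2×1.60×10^-19)(2.00×10^-4) / [2π(9.30×10^-26)] = 110 Hz.

f ≈ 110 Hz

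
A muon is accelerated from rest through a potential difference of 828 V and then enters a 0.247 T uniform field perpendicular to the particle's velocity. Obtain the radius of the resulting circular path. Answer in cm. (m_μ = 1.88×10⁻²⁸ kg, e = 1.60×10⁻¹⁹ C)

r ≈ 0.565 cm

The kinetic energy gained is K = qV = (1×1.60×10^-19)(828) = 1.32×10^-16 J.
v = √(2K/m) = 1.19×10^6 m/s.
r = mv/(qB) = (1.88×10^-28)(1.19×10^6) / [(1×1.60×10^-19)(0.247)] = 5.65×10^-3 m.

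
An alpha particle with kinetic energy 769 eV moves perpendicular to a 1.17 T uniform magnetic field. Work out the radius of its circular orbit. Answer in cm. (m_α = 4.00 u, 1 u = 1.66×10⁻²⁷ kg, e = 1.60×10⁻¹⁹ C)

r ≈ 0.341 cm

Convert the energy: K = 769 eV = 1.23×10^-16 J.
v = √(2K/m) = √(2·1.23×10^-16/6.64×10^-27) = 1.93×10^5 m/s.
r = mv/(qB) = (6.64×10^-27)(1.93×10^5) / [(2×1.60×10^-19)(1.17)] = 3.41×10^-3 m.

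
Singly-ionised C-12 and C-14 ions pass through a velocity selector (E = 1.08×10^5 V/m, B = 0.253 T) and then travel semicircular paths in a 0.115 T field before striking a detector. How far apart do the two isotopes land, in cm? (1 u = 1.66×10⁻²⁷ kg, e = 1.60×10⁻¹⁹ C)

Δd ≈ 15.4 cm

Both emerge at v = E/B₁ = 4.27×10^5 m/s.
r = mv/(qB₂), so r₁ = 0.4621 m and r₂ = 0.5392 m, giving Δr = 0.0770 m.
After a semicircle each ion lands a diameter 2r from the entry slit, so the separation is 2Δr = 0.154 m.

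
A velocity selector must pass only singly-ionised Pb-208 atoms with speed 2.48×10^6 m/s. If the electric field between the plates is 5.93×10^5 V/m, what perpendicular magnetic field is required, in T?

qE = qvB ⇒ B = E/v = (5.93×10^5) / (2.48×10^6) = 0.239 T.

B ≈ 0.239 T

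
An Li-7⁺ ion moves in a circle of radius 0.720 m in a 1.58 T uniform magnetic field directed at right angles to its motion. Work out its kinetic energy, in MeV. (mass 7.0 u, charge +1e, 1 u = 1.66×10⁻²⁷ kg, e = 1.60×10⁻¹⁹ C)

K ≈ 8.91 MeV

v = qBr/m = (1×1.60×10^-19)(1.58)(0.720) / (1.16×10^-26) = 1.57×10^7 m/s.
K = ½mv² = 0.5·(1.16×10^-26)·(1.57×10^7)² = 1.43×10^-12 J = 8.91 MeV.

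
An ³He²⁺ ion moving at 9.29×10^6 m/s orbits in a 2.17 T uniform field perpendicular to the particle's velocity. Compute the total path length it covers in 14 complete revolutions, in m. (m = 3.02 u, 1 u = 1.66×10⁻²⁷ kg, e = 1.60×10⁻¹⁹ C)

r = mv/(qB) = 0.0671 m, so one revolution covers 2πr = 0.421 m.
In 14 revolutions: L = 14·2πr = 5.90 m.

L ≈ 5.90 m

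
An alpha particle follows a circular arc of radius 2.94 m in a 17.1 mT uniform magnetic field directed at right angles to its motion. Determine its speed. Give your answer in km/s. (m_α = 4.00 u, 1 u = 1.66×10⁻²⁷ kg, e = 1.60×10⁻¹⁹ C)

v ≈ 2420 km/s

From qvB = mv²/r, v = qBr/m.
v = (2×1.60×10^-19)(0.0171)(2.94) / (6.64×10^-27) = 2.42×10^6 m/s.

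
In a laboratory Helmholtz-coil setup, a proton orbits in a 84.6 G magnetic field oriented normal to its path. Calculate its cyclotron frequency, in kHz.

f = qB/(2πm) = (1×1.60×10^-19)(8.46×10^-3) / [2π(1.67×10^-27)] = 1.29×10^5 Hz.

f ≈ 129 kHz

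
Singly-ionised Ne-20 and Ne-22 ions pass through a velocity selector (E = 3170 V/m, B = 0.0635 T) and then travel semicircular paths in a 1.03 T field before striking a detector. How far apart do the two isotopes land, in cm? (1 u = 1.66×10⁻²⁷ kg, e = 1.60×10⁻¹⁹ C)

Δd ≈ 0.201 cm

Both emerge at v = E/B₁ = 4.99×10^4 m/s.
r = mv/(qB₂), so r₁ = 0.01006 m and r₂ = 0.01106 m, giving Δr = 1.01×10^-3 m.
After a semicircle each ion lands a diameter 2r from the entry slit, so the separation is 2Δr = 2.01×10^-3 m.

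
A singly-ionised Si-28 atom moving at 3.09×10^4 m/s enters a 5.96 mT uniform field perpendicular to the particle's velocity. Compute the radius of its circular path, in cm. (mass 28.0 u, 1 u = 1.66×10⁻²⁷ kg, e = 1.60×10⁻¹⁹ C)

r ≈ 151 cm

The magnetic force provides the centripetal force: qvB = mv²/r, so r = mv/(qB).
r = (4.65×10^-26 kg)(3.09×10^4 m/s) / [(1×1.60×10^-19 C)(5.96×10^-3 T)] = 1.51 m.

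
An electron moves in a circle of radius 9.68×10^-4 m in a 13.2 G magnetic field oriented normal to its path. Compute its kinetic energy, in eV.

v = qBr/m = (1×1.60×10^-19)(1.32×10^-3)(9.68×10^-4) / (9.11×10^-31) = 2.24×10^5 m/s.
K = ½mv² = 0.5·(9.11×10^-31)·(2.24×10^5)² = 2.29×10^-20 J = 0.143 eV.

K ≈ 0.143 eV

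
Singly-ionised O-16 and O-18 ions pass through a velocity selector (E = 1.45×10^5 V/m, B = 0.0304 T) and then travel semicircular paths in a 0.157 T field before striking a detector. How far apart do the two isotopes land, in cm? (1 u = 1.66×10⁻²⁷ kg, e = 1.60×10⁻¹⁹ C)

Both emerge at v = E/B₁ = 4.77×10^6 m/s.
r = mv/(qB₂), so r₁ = 5.043 m and r₂ = 5.674 m, giving Δr = 0.630 m.
After a semicircle each ion lands a diameter 2r from the entry slit, so the separation is 2Δr = 1.26 m.

Δd ≈ 126 cm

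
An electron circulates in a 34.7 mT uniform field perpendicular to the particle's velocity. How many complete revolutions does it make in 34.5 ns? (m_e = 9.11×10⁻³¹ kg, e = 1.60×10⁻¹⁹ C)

T = 2πm/(qB) = 2π(9.11×10^-31) / [(1×1.60×10^-19)(0.0347)] = 1.0310×10^-9 s.
N = t/T = 3.45×10^-8 / 1.0310×10^-9 ≈ 33.46, so 33 complete revolutions.

N = 33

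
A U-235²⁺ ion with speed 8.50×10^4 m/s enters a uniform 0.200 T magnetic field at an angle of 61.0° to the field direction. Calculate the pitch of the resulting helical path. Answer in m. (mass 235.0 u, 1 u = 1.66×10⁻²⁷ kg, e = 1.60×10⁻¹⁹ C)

pitch ≈ 1.58 m

The velocity component along B is v∥ = v cos61.0° = 4.12×10^4 m/s.
The cyclotron period T = 2πm/(qB) = 3.83×10^-5 s is set by m, q, B alone.
Pitch = v∥·T = (4.12×10^4)(3.83×10^-5) = 1.58 m.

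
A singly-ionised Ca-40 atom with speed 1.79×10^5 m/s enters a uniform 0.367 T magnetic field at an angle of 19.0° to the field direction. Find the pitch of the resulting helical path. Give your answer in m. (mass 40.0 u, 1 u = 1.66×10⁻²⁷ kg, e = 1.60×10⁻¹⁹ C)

The velocity component along B is v∥ = v cos19.0° = 1.69×10^5 m/s.
The cyclotron period T = 2πm/(qB) = 7.10×10^-6 s is set by m, q, B alone.
Pitch = v∥·T = (1.69×10^5)(7.10×10^-6) = 1.20 m.

pitch ≈ 1.20 m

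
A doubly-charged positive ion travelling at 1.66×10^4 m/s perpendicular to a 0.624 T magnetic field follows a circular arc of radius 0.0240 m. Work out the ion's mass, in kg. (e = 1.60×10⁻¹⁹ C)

m ≈ 2.89×10^-25 kg

qvB = mv²/r ⇒ m = qBr/v.
m = (2×1.60×10^-19)(0.624)(0.0240) / (1.66×10^4) = 2.89×10^-25 kg.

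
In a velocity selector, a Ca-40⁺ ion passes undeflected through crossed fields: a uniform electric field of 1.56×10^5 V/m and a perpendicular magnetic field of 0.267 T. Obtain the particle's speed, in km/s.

For zero net force, qE = qvB, so v = E/B.
v = (1.56×10^5) / (0.267) = 5.84×10^5 m/s.

v ≈ 584 km/s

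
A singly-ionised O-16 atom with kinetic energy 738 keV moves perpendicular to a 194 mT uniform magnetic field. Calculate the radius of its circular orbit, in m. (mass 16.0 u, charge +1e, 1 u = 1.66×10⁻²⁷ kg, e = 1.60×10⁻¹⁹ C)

r ≈ 2.55 m

Convert the energy: K = 738 keV = 1.18×10^-13 J.
v = √(2K/m) = √(2·1.18×10^-13/2.66×10^-26) = 2.98×10^6 m/s.
r = mv/(qB) = (2.66×10^-26)(2.98×10^6) / [(1×1.60×10^-19)(0.194)] = 2.55 m.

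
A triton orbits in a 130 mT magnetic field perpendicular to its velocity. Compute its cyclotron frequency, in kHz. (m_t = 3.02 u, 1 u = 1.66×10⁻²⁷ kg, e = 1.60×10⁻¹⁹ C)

f ≈ 660 kHz

f = qB/(2πm) = (1×1.60×10^-19)(0.130) / [2π(5.01×10^-27)] = 6.60×10^5 Hz.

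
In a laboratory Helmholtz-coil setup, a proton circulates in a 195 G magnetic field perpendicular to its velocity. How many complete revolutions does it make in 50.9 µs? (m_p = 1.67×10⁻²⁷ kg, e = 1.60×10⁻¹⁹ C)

T = 2πm/(qB) = 2π(1.67×10^-27) / [(1×1.60×10^-19)(0.0195)] = 3.3631×10^-6 s.
N = t/T = 5.09×10^-5 / 3.3631×10^-6 ≈ 15.13, so 15 complete revolutions.

N = 15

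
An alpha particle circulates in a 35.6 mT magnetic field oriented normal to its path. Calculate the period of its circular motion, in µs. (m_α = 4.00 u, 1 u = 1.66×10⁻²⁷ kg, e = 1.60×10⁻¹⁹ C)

T ≈ 3.66 µs

The cyclotron period is independent of speed: T = 2πm/(qB).
T = 2π(6.64×10^-27) / [(2×1.60×10^-19)(0.0356)] = 3.66×10^-6 s.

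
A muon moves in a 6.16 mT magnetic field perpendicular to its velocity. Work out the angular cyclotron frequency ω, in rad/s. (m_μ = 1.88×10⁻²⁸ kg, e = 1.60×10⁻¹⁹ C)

ω = qB/m = (1×1.60×10^-19)(6.16×10^-3) / (1.88×10^-28) = 5.24×10^6 rad/s.

ω ≈ 5.24×10^6 rad/s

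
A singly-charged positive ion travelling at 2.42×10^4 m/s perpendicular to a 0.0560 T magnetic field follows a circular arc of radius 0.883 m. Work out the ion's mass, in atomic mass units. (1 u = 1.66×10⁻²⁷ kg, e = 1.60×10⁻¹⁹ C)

m ≈ 197 u

qvB = mv²/r ⇒ m = qBr/v.
m = (1×1.60×10^-19)(0.0560)(0.883) / (2.42×10^4) = 3.27×10^-25 kg = 197 u.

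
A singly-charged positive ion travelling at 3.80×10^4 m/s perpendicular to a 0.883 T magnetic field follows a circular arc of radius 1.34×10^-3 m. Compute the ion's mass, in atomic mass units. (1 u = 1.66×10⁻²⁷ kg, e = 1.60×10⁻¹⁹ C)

m ≈ 3.00 u

qvB = mv²/r ⇒ m = qBr/v.
m = (1×1.60×10^-19)(0.883)(1.34×10^-3) / (3.80×10^4) = 4.98×10^-27 kg = 3.00 u.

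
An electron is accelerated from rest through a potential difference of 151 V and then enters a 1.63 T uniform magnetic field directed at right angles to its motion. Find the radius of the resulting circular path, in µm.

r ≈ 25.4 µm

The kinetic energy gained is K = qV = (1×1.60×10^-19)(151) = 2.42×10^-17 J.
v = √(2K/m) = 7.28×10^6 m/s.
r = mv/(qB) = (9.11×10^-31)(7.28×10^6) / [(1×1.60×10^-19)(1.63)] = 2.54×10^-5 m.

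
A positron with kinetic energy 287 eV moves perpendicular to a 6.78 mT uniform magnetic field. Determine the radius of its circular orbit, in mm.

Convert the energy: K = 287 eV = 4.59×10^-17 J.
v = √(2K/m) = √(2·4.59×10^-17/9.11×10^-31) = 1.00×10^7 m/s.
r = mv/(qB) = (9.11×10^-31)(1.00×10^7) / [(1×1.60×10^-19)(6.78×10^-3)] = 8.43×10^-3 m.

r ≈ 8.43 mm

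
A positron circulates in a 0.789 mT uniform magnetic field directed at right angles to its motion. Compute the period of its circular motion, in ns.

The cyclotron period is independent of speed: T = 2πm/(qB).
T = 2π(9.11×10^-31) / [(1×1.60×10^-19)(7.89×10^-4)] = 4.53×10^-8 s.

T ≈ 45.3 ns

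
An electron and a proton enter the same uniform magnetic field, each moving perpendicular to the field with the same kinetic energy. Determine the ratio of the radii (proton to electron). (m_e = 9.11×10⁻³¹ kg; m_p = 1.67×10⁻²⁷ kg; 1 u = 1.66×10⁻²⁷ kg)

r = √(2mK)/(qB) ⇒ at equal K, r ∝ √m/q.
r_{proton}/r_{electron} = 42.8.

ratio ≈ 42.8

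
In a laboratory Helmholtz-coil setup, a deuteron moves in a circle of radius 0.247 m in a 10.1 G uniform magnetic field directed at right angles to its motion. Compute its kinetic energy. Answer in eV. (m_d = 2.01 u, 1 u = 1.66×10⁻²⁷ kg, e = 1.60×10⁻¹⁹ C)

v = qBr/m = (1×1.60×10^-19)(1.01×10^-3)(0.247) / (3.34×10^-27) = 1.20×10^4 m/s.
K = ½mv² = 0.5·(3.34×10^-27)·(1.20×10^4)² = 2.39×10^-19 J = 1.49 eV.

K ≈ 1.49 eV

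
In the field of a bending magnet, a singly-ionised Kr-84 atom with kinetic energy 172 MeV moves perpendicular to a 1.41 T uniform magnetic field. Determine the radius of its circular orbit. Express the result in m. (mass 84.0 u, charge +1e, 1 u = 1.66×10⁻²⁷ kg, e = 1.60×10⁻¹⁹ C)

r ≈ 12.3 m

Convert the energy: K = 172 MeV = 2.75×10^-11 J.
v = √(2K/m) = √(2·2.75×10^-11/1.39×10^-25) = 1.99×10^7 m/s.
r = mv/(qB) = (1.39×10^-25)(1.99×10^7) / [(1×1.60×10^-19)(1.41)] = 12.3 m.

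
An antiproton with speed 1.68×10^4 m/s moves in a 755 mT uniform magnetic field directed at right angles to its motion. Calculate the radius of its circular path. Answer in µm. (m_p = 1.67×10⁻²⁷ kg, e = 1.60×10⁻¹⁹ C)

The magnetic force provides the centripetal force: qvB = mv²/r, so r = mv/(qB).
r = (1.67×10^-27 kg)(1.68×10^4 m/s) / [(1×1.60×10^-19 C)(0.755 T)] = 2.32×10^-4 m.

r ≈ 232 µm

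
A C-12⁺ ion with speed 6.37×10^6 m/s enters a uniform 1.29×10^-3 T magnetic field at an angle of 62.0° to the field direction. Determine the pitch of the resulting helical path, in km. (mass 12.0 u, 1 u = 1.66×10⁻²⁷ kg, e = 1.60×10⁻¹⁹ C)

The velocity component along B is v∥ = v cos62.0° = 2.99×10^6 m/s.
The cyclotron period T = 2πm/(qB) = 6.06×10^-4 s is set by m, q, B alone.
Pitch = v∥·T = (2.99×10^6)(6.06×10^-4) = 1810 m.

pitch ≈ 1.81 km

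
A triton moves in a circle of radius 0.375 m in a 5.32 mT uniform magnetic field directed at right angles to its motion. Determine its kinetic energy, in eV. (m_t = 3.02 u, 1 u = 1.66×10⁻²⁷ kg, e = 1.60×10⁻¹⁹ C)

K ≈ 63.5 eV

v = qBr/m = (1×1.60×10^-19)(5.32×10^-3)(0.375) / (5.01×10^-27) = 6.37×10^4 m/s.
K = ½mv² = 0.5·(5.01×10^-27)·(6.37×10^4)² = 1.02×10^-17 J = 63.5 eV.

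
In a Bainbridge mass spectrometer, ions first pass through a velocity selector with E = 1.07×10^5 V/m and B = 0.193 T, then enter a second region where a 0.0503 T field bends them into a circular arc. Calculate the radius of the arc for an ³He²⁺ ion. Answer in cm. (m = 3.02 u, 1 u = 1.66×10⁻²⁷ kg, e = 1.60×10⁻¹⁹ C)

The selector passes v = E/B = 1.07×10^5/0.193 = 5.54×10^5 m/s.
In the deflection region, r = mv/(qB₂) = (5.01×10^-27)(5.54×10^5) / [(2×1.60×10^-19)(0.0503)] = 0.173 m.

r ≈ 17.3 cm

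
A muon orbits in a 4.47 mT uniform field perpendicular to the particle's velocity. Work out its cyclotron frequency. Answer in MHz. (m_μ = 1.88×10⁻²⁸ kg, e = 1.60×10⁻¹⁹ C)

f = qB/(2πm) = (1×1.60×10^-19)(4.47×10^-3) / [2π(1.88×10^-28)] = 6.05×10^5 Hz.

f ≈ 0.605 MHz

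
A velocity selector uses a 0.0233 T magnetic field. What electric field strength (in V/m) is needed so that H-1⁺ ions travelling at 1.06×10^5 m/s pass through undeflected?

qE = qvB ⇒ E = vB = (1.06×10^5)(0.0233) = 2470 V/m.

E ≈ 2470 V/m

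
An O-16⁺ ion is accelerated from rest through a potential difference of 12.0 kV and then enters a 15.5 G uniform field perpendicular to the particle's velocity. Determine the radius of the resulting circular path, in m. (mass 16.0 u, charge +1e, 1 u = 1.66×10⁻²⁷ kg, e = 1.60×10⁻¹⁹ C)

The kinetic energy gained is K = qV = (1×1.60×10^-19)(1.20×10^4) = 1.92×10^-15 J.
v = √(2K/m) = 3.80×10^5 m/s.
r = mv/(qB) = (2.66×10^-26)(3.80×10^5) / [(1×1.60×10^-19)(1.55×10^-3)] = 40.7 m.

r ≈ 40.7 m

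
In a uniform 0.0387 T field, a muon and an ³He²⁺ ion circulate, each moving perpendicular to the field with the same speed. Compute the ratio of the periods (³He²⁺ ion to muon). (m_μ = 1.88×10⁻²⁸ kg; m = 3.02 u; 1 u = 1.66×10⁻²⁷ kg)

T = 2πm/(qB) is independent of speed, so T₂/T₁ = (m₂/q₂)/(m₁/q₁).
T_{³He²⁺ ion}/T_{muon} = (5.01×10^-27/2e) / (1.88×10^-28/1e) = 13.3.

ratio ≈ 13.3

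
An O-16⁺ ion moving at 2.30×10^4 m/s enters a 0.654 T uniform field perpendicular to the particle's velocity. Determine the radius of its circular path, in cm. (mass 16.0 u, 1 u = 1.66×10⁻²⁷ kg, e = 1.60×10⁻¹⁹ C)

The magnetic force provides the centripetal force: qvB = mv²/r, so r = mv/(qB).
r = (2.66×10^-26 kg)(2.30×10^4 m/s) / [(1×1.60×10^-19 C)(0.654 T)] = 5.84×10^-3 m.

r ≈ 0.584 cm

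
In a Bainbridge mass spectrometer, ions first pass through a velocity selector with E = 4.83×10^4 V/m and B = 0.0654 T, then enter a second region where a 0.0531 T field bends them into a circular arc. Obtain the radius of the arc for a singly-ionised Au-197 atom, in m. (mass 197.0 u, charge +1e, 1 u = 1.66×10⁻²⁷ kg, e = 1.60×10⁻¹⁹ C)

The selector passes v = E/B = 4.83×10^4/0.0654 = 7.39×10^5 m/s.
In the deflection region, r = mv/(qB₂) = (3.27×10^-25)(7.39×10^5) / [(1×1.60×10^-19)(0.0531)] = 28.4 m.

r ≈ 28.4 m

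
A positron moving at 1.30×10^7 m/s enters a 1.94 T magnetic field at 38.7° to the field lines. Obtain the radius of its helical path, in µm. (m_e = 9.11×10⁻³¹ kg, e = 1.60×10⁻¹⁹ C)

r ≈ 23.9 µm

Only the perpendicular component v⊥ = v sin38.7° = 8.13×10^6 m/s is bent by the field.
r = m v⊥ /(qB) = (9.11×10^-31)(8.13×10^6) / [(1×1.60×10^-19)(1.94)] = 2.39×10^-5 m.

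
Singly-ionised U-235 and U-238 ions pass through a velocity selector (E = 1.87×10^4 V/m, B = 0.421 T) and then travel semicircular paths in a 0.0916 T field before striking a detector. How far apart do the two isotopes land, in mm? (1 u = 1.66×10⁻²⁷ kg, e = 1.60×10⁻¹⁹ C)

Both emerge at v = E/B₁ = 4.44×10^4 m/s.
r = mv/(qB₂), so r₁ = 1.1823 m and r₂ = 1.1974 m, giving Δr = 0.0151 m.
After a semicircle each ion lands a diameter 2r from the entry slit, so the separation is 2Δr = 0.0302 m.

Δd ≈ 30.2 mm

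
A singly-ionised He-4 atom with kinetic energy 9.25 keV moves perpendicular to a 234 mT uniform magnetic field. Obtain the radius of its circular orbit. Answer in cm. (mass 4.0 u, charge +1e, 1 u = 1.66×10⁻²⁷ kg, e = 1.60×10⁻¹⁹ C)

r ≈ 11.8 cm

Convert the energy: K = 9.25 keV = 1.48×10^-15 J.
v = √(2K/m) = √(2·1.48×10^-15/6.64×10^-27) = 6.68×10^5 m/s.
r = mv/(qB) = (6.64×10^-27)(6.68×10^5) / [(1×1.60×10^-19)(0.234)] = 0.118 m.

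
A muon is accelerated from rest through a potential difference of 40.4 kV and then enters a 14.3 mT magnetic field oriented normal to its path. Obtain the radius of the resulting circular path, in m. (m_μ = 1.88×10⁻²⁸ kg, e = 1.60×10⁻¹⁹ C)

r ≈ 0.681 m

The kinetic energy gained is K = qV = (1×1.60×10^-19)(4.04×10^4) = 6.46×10^-15 J.
v = √(2K/m) = 8.29×10^6 m/s.
r = mv/(qB) = (1.88×10^-28)(8.29×10^6) / [(1×1.60×10^-19)(0.0143)] = 0.681 m.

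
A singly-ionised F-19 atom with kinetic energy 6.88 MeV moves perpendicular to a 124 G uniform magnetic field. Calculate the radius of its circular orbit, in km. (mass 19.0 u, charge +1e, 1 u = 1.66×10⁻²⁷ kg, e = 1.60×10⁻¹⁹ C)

Convert the energy: K = 6.88 MeV = 1.10×10^-12 J.
v = √(2K/m) = √(2·1.10×10^-12/3.15×10^-26) = 8.35×10^6 m/s.
r = mv/(qB) = (3.15×10^-26)(8.35×10^6) / [(1×1.60×10^-19)(0.0124)] = 133 m.

r ≈ 0.133 km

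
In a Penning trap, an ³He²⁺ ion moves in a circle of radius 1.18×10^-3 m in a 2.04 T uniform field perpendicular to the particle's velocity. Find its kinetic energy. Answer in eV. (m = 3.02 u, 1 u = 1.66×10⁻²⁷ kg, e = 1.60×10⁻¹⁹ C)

K ≈ 370 eV

v = qBr/m = (2×1.60×10^-19)(2.04)(1.18×10^-3) / (5.01×10^-27) = 1.54×10^5 m/s.
K = ½mv² = 0.5·(5.01×10^-27)·(1.54×10^5)² = 5.92×10^-17 J = 370 eV.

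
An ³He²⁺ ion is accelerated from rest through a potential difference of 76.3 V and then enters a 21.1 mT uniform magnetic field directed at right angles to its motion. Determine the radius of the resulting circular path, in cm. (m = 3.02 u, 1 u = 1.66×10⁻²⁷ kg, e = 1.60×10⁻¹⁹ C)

The kinetic energy gained is K = qV = (2×1.60×10^-19)(76.3) = 2.44×10^-17 J.
v = √(2K/m) = 9.87×10^4 m/s.
r = mv/(qB) = (5.01×10^-27)(9.87×10^4) / [(2×1.60×10^-19)(0.0211)] = 0.0733 m.

r ≈ 7.33 cm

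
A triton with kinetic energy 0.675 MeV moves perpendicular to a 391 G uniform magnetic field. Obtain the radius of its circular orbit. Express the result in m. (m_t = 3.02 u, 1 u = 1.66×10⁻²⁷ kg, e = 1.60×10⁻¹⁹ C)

r ≈ 5.26 m

Convert the energy: K = 0.675 MeV = 1.08×10^-13 J.
v = √(2K/m) = √(2·1.08×10^-13/5.01×10^-27) = 6.56×10^6 m/s.
r = mv/(qB) = (5.01×10^-27)(6.56×10^6) / [(1×1.60×10^-19)(0.0391)] = 5.26 m.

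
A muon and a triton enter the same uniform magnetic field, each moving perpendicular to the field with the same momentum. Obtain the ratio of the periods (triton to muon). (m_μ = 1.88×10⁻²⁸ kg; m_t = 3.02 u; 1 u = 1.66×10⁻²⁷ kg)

ratio ≈ 26.7

T = 2πm/(qB) is independent of speed, so T₂/T₁ = (m₂/q₂)/(m₁/q₁).
T_{triton}/T_{muon} = (5.01×10^-27/1e) / (1.88×10^-28/1e) = 26.7.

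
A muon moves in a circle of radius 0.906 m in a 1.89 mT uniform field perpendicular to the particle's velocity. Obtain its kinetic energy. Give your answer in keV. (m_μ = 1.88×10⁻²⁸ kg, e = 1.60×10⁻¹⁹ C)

v = qBr/m = (1×1.60×10^-19)(1.89×10^-3)(0.906) / (1.88×10^-28) = 1.46×10^6 m/s.
K = ½mv² = 0.5·(1.88×10^-28)·(1.46×10^6)² = 2.00×10^-16 J = 1.25 keV.

K ≈ 1.25 keV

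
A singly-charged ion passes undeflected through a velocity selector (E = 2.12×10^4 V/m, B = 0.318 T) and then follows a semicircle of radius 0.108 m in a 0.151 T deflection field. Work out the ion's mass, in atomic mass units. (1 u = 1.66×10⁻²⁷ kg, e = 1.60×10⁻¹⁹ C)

m ≈ 23.6 u

v = E/B₁ = 6.67×10^4 m/s.
From r = mv/(qB₂), m = qB₂r/v = (1×1.60×10^-19)(0.151)(0.108) / (6.67×10^4) = 3.91×10^-26 kg.
In atomic mass units: m = 3.91×10^-26 / 1.66×10^-27 = 23.6 u.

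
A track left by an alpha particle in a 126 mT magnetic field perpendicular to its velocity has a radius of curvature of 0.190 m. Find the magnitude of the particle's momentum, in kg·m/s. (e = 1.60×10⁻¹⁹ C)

Since qvB = mv²/r, the momentum p = mv = qBr.
p = (2×1.60×10^-19)(0.126)(0.190) = 7.66×10^-21 kg·m/s.

p ≈ 7.66×10^-21 kg·m/s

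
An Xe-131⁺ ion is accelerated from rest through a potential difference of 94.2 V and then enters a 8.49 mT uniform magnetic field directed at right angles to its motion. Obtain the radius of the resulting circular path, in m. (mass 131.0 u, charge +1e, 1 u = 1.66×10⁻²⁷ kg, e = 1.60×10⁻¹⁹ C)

The kinetic energy gained is K = qV = (1×1.60×10^-19)(94.2) = 1.51×10^-17 J.
v = √(2K/m) = 1.18×10^4 m/s.
r = mv/(qB) = (2.17×10^-25)(1.18×10^4) / [(1×1.60×10^-19)(8.49×10^-3)] = 1.88 m.

r ≈ 1.88 m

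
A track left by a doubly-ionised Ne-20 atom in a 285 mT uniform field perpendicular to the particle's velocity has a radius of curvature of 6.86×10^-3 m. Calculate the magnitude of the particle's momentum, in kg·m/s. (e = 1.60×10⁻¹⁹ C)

Since qvB = mv²/r, the momentum p = mv = qBr.
p = (2×1.60×10^-19)(0.285)(6.86×10^-3) = 6.26×10^-22 kg·m/s.

p ≈ 6.26×10^-22 kg·m/s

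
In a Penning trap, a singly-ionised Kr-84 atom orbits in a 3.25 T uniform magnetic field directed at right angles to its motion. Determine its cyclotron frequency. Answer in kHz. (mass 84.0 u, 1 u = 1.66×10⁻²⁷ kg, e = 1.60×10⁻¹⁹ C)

f = qB/(2πm) = (1×1.60×10^-19)(3.25) / [2π(1.39×10^-25)] = 5.94×10^5 Hz.

f ≈ 594 kHz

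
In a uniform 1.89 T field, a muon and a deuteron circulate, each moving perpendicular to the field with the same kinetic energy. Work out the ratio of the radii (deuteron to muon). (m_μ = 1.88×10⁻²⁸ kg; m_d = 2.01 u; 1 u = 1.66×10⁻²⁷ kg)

r = √(2mK)/(qB) ⇒ at equal K, r ∝ √m/q.
r_{deuteron}/r_{muon} = 4.21.

ratio ≈ 4.21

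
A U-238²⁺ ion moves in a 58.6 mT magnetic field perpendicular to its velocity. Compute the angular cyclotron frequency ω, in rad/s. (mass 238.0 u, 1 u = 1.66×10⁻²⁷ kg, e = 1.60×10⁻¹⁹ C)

ω ≈ 4.75×10^4 rad/s

ω = qB/m = (2×1.60×10^-19)(0.0586) / (3.95×10^-25) = 4.75×10^4 rad/s.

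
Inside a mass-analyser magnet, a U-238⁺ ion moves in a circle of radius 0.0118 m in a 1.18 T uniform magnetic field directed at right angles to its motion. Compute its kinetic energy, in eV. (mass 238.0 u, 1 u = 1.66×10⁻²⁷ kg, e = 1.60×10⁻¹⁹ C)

v = qBr/m = (1×1.60×10^-19)(1.18)(0.0118) / (3.95×10^-25) = 5640 m/s.
K = ½mv² = 0.5·(3.95×10^-25)·(5640)² = 6.28×10^-18 J = 39.3 eV.

K ≈ 39.3 eV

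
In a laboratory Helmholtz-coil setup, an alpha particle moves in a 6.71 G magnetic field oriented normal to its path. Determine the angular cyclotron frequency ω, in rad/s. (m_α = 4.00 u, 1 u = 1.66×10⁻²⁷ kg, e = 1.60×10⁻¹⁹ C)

ω ≈ 3.23×10^4 rad/s

ω = qB/m = (2×1.60×10^-19)(6.71×10^-4) / (6.64×10^-27) = 3.23×10^4 rad/s.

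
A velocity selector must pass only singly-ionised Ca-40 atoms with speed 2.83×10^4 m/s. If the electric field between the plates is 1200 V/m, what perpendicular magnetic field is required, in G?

qE = qvB ⇒ B = E/v = (1200) / (2.83×10^4) = 0.0424 T.

B ≈ 424 G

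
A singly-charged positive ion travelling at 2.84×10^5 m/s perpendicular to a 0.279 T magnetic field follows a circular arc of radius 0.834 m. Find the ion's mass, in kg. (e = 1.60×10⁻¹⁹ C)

m ≈ 1.31×10^-25 kg

qvB = mv²/r ⇒ m = qBr/v.
m = (1×1.60×10^-19)(0.279)(0.834) / (2.84×10^5) = 1.31×10^-25 kg.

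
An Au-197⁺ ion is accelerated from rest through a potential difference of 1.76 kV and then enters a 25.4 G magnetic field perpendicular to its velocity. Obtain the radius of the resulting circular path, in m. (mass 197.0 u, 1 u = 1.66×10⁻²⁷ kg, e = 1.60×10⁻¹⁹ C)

r ≈ 33.4 m

The kinetic energy gained is K = qV = (1×1.60×10^-19)(1760) = 2.82×10^-16 J.
v = √(2K/m) = 4.15×10^4 m/s.
r = mv/(qB) = (3.27×10^-25)(4.15×10^4) / [(1×1.60×10^-19)(2.54×10^-3)] = 33.4 m.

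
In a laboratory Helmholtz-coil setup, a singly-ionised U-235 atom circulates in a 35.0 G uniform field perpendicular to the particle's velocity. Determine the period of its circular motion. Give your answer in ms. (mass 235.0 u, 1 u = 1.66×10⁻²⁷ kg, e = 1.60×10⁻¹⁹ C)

The cyclotron period is independent of speed: T = 2πm/(qB).
T = 2π(3.90×10^-25) / [(1×1.60×10^-19)(3.50×10^-3)] = 4.38×10^-3 s.

T ≈ 4.38 ms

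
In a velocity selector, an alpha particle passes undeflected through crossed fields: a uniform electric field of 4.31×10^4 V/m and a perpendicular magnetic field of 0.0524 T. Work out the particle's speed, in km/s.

For zero net force, qE = qvB, so v = E/B.
v = (4.31×10^4) / (0.0524) = 8.23×10^5 m/s.

v ≈ 823 km/s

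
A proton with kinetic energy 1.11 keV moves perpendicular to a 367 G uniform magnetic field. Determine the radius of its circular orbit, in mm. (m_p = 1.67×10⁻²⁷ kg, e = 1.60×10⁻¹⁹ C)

r ≈ 131 mm

Convert the energy: K = 1.11 keV = 1.78×10^-16 J.
v = √(2K/m) = √(2·1.78×10^-16/1.67×10^-27) = 4.61×10^5 m/s.
r = mv/(qB) = (1.67×10^-27)(4.61×10^5) / [(1×1.60×10^-19)(0.0367)] = 0.131 m.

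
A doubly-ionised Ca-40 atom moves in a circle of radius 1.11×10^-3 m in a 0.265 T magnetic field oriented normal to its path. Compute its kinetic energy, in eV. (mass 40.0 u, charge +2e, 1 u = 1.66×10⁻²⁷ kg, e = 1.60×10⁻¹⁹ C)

K ≈ 0.417 eV

v = qBr/m = (2×1.60×10^-19)(0.265)(1.11×10^-3) / (6.64×10^-26) = 1420 m/s.
K = ½mv² = 0.5·(6.64×10^-26)·(1420)² = 6.67×10^-20 J = 0.417 eV.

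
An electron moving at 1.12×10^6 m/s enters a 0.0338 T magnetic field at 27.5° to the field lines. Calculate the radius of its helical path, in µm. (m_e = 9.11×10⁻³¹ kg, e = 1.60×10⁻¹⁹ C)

Only the perpendicular component v⊥ = v sin27.5° = 5.17×10^5 m/s is bent by the field.
r = m v⊥ /(qB) = (9.11×10^-31)(5.17×10^5) / [(1×1.60×10^-19)(0.0338)] = 8.71×10^-5 m.

r ≈ 87.1 µm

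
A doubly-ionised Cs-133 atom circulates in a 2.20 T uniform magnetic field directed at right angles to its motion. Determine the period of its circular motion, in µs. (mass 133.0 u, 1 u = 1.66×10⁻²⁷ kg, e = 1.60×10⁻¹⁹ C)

The cyclotron period is independent of speed: T = 2πm/(qB).
T = 2π(2.21×10^-25) / [(2×1.60×10^-19)(2.20)] = 1.97×10^-6 s.

T ≈ 1.97 µs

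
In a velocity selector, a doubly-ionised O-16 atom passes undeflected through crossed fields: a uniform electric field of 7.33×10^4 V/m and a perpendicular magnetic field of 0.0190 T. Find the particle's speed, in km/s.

v ≈ 3860 km/s

For zero net force, qE = qvB, so v = E/B.
v = (7.33×10^4) / (0.0190) = 3.86×10^6 m/s.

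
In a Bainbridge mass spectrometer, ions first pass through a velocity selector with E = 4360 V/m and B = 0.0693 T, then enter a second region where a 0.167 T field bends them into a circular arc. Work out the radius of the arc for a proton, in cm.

The selector passes v = E/B = 4360/0.0693 = 6.29×10^4 m/s.
In the deflection region, r = mv/(qB₂) = (1.67×10^-27)(6.29×10^4) / [(1×1.60×10^-19)(0.167)] = 3.93×10^-3 m.

r ≈ 0.393 cm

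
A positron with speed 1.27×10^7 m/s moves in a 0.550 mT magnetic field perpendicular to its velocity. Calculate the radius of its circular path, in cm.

The magnetic force provides the centripetal force: qvB = mv²/r, so r = mv/(qB).
r = (9.11×10^-31 kg)(1.27×10^7 m/s) / [(1×1.60×10^-19 C)(5.50×10^-4 T)] = 0.131 m.

r ≈ 13.1 cm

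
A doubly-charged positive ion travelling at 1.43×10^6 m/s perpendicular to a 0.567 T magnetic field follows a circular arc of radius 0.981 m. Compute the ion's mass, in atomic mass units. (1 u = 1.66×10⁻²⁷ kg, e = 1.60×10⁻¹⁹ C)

m ≈ 75.0 u

qvB = mv²/r ⇒ m = qBr/v.
m = (2×1.60×10^-19)(0.567)(0.981) / (1.43×10^6) = 1.24×10^-25 kg = 75.0 u.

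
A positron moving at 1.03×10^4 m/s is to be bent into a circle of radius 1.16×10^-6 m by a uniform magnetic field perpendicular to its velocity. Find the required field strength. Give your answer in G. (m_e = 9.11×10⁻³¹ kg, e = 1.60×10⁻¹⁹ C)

qvB = mv²/r gives B = mv/(qr).
B = (9.11×10^-31)(1.03×10^4) / [(1×1.60×10^-19)(1.16×10^-6)] = 0.0506 T.

B ≈ 506 G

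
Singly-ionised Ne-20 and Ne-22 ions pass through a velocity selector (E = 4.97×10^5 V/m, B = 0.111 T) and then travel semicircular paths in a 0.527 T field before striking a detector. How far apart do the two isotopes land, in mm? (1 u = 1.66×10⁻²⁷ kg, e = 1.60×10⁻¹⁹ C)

Δd ≈ 353 mm

Both emerge at v = E/B₁ = 4.48×10^6 m/s.
r = mv/(qB₂), so r₁ = 1.763 m and r₂ = 1.939 m, giving Δr = 0.176 m.
After a semicircle each ion lands a diameter 2r from the entry slit, so the separation is 2Δr = 0.353 m.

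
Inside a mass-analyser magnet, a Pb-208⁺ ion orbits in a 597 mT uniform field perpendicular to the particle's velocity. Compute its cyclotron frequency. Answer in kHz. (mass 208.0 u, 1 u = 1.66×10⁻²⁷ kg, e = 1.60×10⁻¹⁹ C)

f = qB/(2πm) = (1×1.60×10^-19)(0.597) / [2π(3.45×10^-25)] = 4.40×10^4 Hz.

f ≈ 44.0 kHz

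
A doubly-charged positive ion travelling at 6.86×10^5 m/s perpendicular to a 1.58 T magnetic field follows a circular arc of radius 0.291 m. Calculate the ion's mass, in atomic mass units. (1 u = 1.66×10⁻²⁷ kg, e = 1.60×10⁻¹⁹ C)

m ≈ 129 u

qvB = mv²/r ⇒ m = qBr/v.
m = (2×1.60×10^-19)(1.58)(0.291) / (6.86×10^5) = 2.14×10^-25 kg = 129 u.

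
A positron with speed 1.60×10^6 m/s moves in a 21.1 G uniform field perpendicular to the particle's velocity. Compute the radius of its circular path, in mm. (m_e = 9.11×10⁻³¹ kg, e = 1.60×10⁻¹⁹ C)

The magnetic force provides the centripetal force: qvB = mv²/r, so r = mv/(qB).
r = (9.11×10^-31 kg)(1.60×10^6 m/s) / [(1×1.60×10^-19 C)(2.11×10^-3 T)] = 4.32×10^-3 m.

r ≈ 4.32 mm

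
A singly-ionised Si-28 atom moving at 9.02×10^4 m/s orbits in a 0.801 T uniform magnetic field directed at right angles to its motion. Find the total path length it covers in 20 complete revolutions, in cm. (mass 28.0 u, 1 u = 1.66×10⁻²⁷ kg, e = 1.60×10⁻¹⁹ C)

L ≈ 411 cm

r = mv/(qB) = 0.0327 m, so one revolution covers 2πr = 0.206 m.
In 20 revolutions: L = 20·2πr = 4.11 m.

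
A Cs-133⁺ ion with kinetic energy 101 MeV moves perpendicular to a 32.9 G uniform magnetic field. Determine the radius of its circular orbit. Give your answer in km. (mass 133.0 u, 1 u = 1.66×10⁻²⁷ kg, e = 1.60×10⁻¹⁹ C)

Convert the energy: K = 101 MeV = 1.62×10^-11 J.
v = √(2K/m) = √(2·1.62×10^-11/2.21×10^-25) = 1.21×10^7 m/s.
r = mv/(qB) = (2.21×10^-25)(1.21×10^7) / [(1×1.60×10^-19)(3.29×10^-3)] = 5070 m.

r ≈ 5.07 km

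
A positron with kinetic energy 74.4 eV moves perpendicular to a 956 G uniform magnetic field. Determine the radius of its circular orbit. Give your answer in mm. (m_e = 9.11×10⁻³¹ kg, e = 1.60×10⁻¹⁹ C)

r ≈ 0.304 mm

Convert the energy: K = 74.4 eV = 1.19×10^-17 J.
v = √(2K/m) = √(2·1.19×10^-17/9.11×10^-31) = 5.11×10^6 m/s.
r = mv/(qB) = (9.11×10^-31)(5.11×10^6) / [(1×1.60×10^-19)(0.0956)] = 3.04×10^-4 m.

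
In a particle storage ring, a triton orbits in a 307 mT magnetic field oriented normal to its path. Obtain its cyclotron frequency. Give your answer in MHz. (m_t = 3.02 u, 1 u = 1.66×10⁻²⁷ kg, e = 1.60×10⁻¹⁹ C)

f = qB/(2πm) = (1×1.60×10^-19)(0.307) / [2π(5.01×10^-27)] = 1.56×10^6 Hz.

f ≈ 1.56 MHz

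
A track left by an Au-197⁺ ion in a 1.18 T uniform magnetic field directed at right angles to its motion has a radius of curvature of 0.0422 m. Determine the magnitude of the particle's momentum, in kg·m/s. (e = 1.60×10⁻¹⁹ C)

p ≈ 7.97×10^-21 kg·m/s

Since qvB = mv²/r, the momentum p = mv = qBr.
p = (1×1.60×10^-19)(1.18)(0.0422) = 7.97×10^-21 kg·m/s.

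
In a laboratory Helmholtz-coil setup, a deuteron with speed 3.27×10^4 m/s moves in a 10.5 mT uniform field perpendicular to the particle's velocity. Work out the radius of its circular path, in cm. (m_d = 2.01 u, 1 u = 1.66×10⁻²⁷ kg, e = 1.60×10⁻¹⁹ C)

The magnetic force provides the centripetal force: qvB = mv²/r, so r = mv/(qB).
r = (3.34×10^-27 kg)(3.27×10^4 m/s) / [(1×1.60×10^-19 C)(0.0105 T)] = 0.0649 m.

r ≈ 6.49 cm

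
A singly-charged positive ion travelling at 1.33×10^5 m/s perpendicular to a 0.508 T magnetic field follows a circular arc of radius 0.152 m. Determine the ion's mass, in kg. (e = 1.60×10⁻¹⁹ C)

qvB = mv²/r ⇒ m = qBr/v.
m = (1×1.60×10^-19)(0.508)(0.152) / (1.33×10^5) = 9.29×10^-26 kg.

m ≈ 9.29×10^-26 kg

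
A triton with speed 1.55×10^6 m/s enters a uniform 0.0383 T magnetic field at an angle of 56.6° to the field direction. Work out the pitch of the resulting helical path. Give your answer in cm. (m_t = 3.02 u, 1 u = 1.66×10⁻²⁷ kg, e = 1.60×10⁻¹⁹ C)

pitch ≈ 439 cm

The velocity component along B is v∥ = v cos56.6° = 8.53×10^5 m/s.
The cyclotron period T = 2πm/(qB) = 5.14×10^-6 s is set by m, q, B alone.
Pitch = v∥·T = (8.53×10^5)(5.14×10^-6) = 4.39 m.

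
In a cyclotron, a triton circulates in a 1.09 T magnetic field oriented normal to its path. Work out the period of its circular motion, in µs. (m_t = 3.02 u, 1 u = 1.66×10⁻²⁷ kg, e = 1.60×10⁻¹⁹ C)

The cyclotron period is independent of speed: T = 2πm/(qB).
T = 2π(5.01×10^-27) / [(1×1.60×10^-19)(1.09)] = 1.81×10^-7 s.

T ≈ 0.181 µs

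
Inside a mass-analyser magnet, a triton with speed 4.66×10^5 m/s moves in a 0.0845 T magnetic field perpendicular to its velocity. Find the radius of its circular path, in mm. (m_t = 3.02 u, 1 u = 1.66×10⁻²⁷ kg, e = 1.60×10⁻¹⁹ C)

r ≈ 173 mm

The magnetic force provides the centripetal force: qvB = mv²/r, so r = mv/(qB).
r = (5.01×10^-27 kg)(4.66×10^5 m/s) / [(1×1.60×10^-19 C)(0.0845 T)] = 0.173 m.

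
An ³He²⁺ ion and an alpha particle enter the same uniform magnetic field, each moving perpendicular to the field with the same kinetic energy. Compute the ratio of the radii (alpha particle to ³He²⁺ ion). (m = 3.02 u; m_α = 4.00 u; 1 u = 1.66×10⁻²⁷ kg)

ratio ≈ 1.15

r = √(2mK)/(qB) ⇒ at equal K, r ∝ √m/q.
r_{alpha particle}/r_{³He²⁺ ion} = 1.15.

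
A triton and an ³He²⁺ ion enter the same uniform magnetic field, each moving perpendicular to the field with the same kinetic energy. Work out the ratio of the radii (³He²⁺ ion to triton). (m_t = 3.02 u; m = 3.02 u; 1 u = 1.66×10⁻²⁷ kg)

ratio ≈ 0.500

r = √(2mK)/(qB) ⇒ at equal K, r ∝ √m/q.
r_{³He²⁺ ion}/r_{triton} = 0.500.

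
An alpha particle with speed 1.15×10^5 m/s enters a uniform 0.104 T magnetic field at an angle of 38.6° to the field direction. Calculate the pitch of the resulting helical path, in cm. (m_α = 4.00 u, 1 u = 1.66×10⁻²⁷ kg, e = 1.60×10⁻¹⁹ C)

pitch ≈ 11.3 cm

The velocity component along B is v∥ = v cos38.6° = 8.99×10^4 m/s.
The cyclotron period T = 2πm/(qB) = 1.25×10^-6 s is set by m, q, B alone.
Pitch = v∥·T = (8.99×10^4)(1.25×10^-6) = 0.113 m.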